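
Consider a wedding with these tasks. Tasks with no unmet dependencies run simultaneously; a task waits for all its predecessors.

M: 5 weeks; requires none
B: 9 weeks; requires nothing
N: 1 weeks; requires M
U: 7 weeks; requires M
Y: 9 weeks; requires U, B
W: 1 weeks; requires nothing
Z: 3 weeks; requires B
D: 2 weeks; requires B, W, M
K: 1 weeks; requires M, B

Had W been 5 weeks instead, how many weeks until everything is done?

Actual critical path: M→U→Y = 5+7+9 = 21 ⇒ 21 weeks.
W has 18 weeks of float (longest path through it is 3).
The critical path is still M→U→Y; finish is now 21 weeks.

21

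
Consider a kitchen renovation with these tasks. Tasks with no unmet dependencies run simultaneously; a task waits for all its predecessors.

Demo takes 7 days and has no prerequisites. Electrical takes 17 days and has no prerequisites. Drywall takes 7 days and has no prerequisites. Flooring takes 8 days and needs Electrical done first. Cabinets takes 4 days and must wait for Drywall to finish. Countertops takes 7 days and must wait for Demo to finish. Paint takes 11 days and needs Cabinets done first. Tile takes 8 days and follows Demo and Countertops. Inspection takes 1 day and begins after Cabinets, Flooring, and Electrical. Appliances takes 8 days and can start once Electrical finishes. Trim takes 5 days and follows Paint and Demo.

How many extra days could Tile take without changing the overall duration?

5

Critical path: Drywall→Cabinets→Paint→Trim = 7+4+11+5 = 27, so the finish is 27 days.
The longest chain containing Tile totals 22 days.
So Tile can slip 27 − 22 = 5 days.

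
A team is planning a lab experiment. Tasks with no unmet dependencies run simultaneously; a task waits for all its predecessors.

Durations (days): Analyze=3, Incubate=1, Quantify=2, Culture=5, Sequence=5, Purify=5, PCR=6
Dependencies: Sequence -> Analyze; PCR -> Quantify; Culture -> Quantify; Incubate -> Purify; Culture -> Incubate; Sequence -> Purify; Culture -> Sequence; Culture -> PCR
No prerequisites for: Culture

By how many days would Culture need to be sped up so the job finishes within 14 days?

Current finish: 15 days; target: 14.
Culture is on every critical path, so each day cut from Culture cuts the finish by one (this holds down to a finish of 11).
Need 15 − 14 = 1 day off Culture → Culture becomes 4 days, finish becomes 14.

1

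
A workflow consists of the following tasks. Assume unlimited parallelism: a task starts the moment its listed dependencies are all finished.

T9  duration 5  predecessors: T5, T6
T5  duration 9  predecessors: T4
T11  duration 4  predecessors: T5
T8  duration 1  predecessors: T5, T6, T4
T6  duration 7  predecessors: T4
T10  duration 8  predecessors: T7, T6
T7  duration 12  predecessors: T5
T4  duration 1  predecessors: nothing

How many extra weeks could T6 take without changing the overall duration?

14

T4→T5→T7→T10 = 1+9+12+8 = 30 sets the makespan at 30 weeks.
The longest chain containing T6 totals 16 weeks.
Slack of T6 = 15 − 1 = 14 weeks.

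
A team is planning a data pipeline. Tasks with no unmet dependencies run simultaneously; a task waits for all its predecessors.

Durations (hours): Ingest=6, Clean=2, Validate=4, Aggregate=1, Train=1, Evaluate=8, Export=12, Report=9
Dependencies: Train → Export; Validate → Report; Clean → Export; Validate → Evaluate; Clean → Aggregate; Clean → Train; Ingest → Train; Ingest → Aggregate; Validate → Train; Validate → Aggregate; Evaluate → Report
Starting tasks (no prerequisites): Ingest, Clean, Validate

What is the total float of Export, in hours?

2

Validate→Evaluate→Report = 4+8+9 = 21 sets the makespan at 21 hours.
Longest path through Export: 19 hours (earliest finish 19, latest finish 21).
Float = 21 − 19 = 2.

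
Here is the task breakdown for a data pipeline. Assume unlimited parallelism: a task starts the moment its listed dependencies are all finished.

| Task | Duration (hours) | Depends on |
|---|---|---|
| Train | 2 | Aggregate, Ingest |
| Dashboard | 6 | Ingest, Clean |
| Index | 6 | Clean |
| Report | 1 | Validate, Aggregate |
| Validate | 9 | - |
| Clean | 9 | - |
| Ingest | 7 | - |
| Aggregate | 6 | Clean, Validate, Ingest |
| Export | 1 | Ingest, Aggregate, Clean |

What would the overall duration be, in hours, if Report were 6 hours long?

As given, the longest chain is Clean→Aggregate→Train = 9+6+2 = 17, so the finish is 17 hours.
Report has 1 hour of float (longest path through it is 16).
Now Clean→Aggregate→Report = 9+6+6 = 21 is longest, so the finish becomes 21 hours.

21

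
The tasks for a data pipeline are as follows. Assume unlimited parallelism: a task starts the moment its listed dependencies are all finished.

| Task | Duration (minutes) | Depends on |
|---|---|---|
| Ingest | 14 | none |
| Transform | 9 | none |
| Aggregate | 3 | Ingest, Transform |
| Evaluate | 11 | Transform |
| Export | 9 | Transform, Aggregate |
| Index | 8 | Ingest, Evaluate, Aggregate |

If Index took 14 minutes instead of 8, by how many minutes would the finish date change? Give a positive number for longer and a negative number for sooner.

6

As given, the longest chain is Transform→Evaluate→Index = 9+11+8 = 28, so the finish is 28 minutes.
Since Index is critical, the +6 change carries straight to that chain (now 34 minutes).
That remains the longest chain; total 34 minutes.
Change in finish: 34 − 28 = +6 minutes.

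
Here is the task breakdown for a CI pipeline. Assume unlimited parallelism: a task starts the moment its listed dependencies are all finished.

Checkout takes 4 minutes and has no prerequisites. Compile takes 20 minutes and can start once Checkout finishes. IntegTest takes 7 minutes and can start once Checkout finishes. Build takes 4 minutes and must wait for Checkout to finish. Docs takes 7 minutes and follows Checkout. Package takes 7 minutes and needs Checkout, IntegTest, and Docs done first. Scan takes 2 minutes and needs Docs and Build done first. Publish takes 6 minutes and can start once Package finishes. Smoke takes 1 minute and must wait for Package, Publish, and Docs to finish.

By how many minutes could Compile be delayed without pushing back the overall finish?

1

Critical path: Checkout→IntegTest→Package→Publish→Smoke = 4+7+7+6+1 = 25, so the finish is 25 minutes.
Longest path through Compile: 24 minutes (earliest finish 24, latest finish 25).
Slack of Compile = 5 − 4 = 1 minute.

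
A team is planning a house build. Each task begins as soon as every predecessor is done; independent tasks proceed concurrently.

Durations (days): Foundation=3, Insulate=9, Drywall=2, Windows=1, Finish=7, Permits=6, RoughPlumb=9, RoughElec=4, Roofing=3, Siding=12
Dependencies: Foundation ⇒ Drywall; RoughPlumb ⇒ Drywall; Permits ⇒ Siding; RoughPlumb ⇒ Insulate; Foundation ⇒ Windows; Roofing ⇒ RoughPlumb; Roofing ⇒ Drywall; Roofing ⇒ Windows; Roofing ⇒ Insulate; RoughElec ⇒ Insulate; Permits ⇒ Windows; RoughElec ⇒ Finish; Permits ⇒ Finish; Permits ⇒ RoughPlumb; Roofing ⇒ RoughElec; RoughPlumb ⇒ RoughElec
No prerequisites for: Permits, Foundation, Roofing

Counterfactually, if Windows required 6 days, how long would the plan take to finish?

The binding path is Permits→RoughPlumb→RoughElec→Insulate = 6+9+4+9 = 28; finish at 28 days.
Windows has 21 days of float (longest path through it is 7).
That remains the longest chain; total 28 days.

28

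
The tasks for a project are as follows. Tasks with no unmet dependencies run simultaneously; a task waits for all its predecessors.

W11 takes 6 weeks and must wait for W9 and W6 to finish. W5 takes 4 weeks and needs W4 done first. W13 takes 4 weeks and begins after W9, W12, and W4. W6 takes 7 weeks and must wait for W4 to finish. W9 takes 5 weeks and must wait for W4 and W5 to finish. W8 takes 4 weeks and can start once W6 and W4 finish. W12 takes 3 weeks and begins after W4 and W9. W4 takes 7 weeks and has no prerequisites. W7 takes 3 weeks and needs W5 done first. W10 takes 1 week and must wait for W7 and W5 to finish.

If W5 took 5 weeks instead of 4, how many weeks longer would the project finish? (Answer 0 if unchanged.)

1

Baseline: W4→W5→W9→W12→W13 = 7+4+5+3+4 = 23 → 23 weeks.
Since W5 is critical, the +1 change carries straight to that chain (now 24 weeks).
No other chain overtakes it, so the finish is 24 weeks.
Change in finish: 24 − 23 = +1 weeks.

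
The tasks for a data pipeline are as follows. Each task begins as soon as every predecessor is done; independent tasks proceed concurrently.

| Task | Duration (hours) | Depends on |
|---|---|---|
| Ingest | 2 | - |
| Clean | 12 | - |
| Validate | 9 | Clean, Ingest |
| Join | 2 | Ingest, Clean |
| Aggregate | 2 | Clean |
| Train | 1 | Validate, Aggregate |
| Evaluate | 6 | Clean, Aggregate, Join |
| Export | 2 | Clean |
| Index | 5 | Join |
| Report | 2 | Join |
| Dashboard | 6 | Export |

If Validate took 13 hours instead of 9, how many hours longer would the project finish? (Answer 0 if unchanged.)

4

The binding path is Clean→Validate→Train = 12+9+1 = 22; finish at 22 hours.
Validate lies on that path, so at 13 hours the path becomes 26 hours.
That remains the longest chain; total 26 hours.
Change in finish: 26 − 22 = +4 hours.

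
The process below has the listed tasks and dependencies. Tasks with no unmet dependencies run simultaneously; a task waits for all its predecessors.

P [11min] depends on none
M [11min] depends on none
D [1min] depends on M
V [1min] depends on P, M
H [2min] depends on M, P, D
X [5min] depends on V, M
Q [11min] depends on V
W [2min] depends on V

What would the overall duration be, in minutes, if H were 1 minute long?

Actual critical path: P→V→Q = 11+1+11 = 23 ⇒ 23 minutes.
H has 9 minutes of float (longest path through it is 14).
No other chain overtakes it, so the finish is 23 minutes.

23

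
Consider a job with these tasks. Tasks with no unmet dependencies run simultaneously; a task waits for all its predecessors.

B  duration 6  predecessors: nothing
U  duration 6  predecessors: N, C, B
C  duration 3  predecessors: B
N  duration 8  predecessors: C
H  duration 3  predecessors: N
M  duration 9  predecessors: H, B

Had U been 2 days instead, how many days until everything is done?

The binding path is B→C→N→H→M = 6+3+8+3+9 = 29; finish at 29 days.
The longest path through U is only 23 days, so U has float 6.
That remains the longest chain; total 29 days.

29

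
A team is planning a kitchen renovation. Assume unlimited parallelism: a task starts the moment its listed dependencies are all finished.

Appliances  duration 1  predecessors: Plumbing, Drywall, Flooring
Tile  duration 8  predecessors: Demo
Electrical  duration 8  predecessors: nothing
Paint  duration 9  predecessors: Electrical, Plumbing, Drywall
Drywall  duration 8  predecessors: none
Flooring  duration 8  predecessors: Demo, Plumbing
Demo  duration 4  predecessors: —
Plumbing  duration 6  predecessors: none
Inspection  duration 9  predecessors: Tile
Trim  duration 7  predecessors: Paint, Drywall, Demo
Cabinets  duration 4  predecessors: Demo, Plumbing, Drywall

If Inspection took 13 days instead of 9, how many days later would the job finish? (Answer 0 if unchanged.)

1

Critical path before the change: Electrical→Paint→Trim = 8+9+7 = 24 giving 24 days.
The longest path through Inspection is only 21 days, so Inspection has float 3.
Now Demo→Tile→Inspection = 4+8+13 = 25 is longest, so the finish becomes 25 days.
Change in finish: 25 − 24 = +1 days.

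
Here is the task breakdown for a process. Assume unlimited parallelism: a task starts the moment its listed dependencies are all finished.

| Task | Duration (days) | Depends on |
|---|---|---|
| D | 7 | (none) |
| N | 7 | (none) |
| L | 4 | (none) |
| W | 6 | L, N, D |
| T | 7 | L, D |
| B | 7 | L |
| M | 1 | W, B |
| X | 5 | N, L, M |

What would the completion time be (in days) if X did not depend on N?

19

Original critical path: D→W→M→X = 7+6+1+5 = 19 ⇒ 19 days.
Dropping N→X doesn't change X's earliest start (14); another predecessor still binds.
The longest chain is now D→W→M→X = 7+6+1+5 = 19, so the job takes 19 days.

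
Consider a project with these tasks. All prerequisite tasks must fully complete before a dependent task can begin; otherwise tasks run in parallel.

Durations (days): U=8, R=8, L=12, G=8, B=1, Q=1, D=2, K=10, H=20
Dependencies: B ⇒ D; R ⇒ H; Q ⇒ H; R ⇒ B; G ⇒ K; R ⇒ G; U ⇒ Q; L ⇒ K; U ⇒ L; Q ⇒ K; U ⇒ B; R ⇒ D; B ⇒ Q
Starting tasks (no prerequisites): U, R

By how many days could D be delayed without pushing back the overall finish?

19

The longest chain is U→L→K = 8+12+10 = 30; overall finish 30 days.
D finishes as early as 11 and must finish by 30.
Float = 30 − 11 = 19.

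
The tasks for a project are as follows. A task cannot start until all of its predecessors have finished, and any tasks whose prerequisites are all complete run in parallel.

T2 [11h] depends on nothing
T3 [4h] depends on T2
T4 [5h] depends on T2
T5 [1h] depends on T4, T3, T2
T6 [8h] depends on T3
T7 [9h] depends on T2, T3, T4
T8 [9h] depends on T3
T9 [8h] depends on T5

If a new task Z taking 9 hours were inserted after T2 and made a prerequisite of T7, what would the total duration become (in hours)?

Originally the job takes 25 hours.
With Z inserted, T7 now waits for max(T2, T3, T4, Z).
New critical path: T2→Z→T7 = 11+9+9 = 29 ⇒ 29 hours.

29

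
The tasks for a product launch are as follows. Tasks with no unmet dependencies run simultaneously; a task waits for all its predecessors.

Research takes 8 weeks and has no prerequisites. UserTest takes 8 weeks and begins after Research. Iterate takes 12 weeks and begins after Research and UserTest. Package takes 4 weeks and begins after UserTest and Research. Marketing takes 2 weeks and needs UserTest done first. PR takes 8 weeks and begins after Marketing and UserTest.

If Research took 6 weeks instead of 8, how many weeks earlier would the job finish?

Actual critical path: Research→UserTest→Iterate = 8+8+12 = 28 ⇒ 28 weeks.
Research lies on that path, so at 6 weeks the path becomes 26 weeks.
That remains the longest chain; total 26 weeks.
Change in finish: 26 − 28 = -2 weeks.

2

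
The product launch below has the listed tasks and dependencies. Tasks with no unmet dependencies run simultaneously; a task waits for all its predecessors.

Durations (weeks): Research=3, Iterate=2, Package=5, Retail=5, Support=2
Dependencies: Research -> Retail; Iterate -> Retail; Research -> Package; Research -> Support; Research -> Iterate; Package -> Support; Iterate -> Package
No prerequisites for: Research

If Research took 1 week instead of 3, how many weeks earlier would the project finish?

Critical path before the change: Research→Iterate→Package→Support = 3+2+5+2 = 12 giving 12 weeks.
Since Research is critical, the -2 change carries straight to that chain (now 10 weeks).
No other chain overtakes it, so the finish is 10 weeks.
Change in finish: 10 − 12 = -2 weeks.

2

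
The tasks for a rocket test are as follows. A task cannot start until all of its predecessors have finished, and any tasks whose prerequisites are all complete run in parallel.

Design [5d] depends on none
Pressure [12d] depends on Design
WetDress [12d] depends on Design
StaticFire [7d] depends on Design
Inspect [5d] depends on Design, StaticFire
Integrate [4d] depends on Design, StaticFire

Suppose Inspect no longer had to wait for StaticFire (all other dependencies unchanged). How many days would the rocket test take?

17

Original critical path: Design→Pressure = 5+12 = 17 ⇒ 17 days.
Without StaticFire→Inspect, Inspect's earliest start moves from 12 to 5.
After: Design→Pressure = 5+12 = 17 → 17 days.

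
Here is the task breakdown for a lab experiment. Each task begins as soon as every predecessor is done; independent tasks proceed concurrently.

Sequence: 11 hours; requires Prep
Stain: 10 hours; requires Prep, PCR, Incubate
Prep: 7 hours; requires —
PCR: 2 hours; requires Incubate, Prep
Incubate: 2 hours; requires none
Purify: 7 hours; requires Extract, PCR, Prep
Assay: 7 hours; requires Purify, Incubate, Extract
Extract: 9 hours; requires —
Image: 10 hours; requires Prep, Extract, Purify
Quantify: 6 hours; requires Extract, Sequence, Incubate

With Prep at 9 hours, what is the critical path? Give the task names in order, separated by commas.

Baseline: Prep→PCR→Purify→Image = 7+2+7+10 = 26 → 26 hours.
Prep lies on that path, so at 9 hours the path becomes 28 hours.
That remains the longest chain; total 28 hours.

Prep, PCR, Purify, Image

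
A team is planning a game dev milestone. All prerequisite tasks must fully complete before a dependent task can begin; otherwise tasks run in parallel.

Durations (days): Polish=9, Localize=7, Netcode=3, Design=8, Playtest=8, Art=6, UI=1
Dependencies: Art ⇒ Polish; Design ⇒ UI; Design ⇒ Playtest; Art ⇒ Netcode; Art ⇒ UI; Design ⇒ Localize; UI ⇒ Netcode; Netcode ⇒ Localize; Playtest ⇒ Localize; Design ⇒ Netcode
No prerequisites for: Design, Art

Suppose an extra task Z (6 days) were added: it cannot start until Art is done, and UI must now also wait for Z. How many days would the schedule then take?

23

Originally the schedule takes 23 days.
With Z inserted, UI now waits for max(Art, Design, Z).
New critical path: Design→Playtest→Localize = 8+8+7 = 23 ⇒ 23 days.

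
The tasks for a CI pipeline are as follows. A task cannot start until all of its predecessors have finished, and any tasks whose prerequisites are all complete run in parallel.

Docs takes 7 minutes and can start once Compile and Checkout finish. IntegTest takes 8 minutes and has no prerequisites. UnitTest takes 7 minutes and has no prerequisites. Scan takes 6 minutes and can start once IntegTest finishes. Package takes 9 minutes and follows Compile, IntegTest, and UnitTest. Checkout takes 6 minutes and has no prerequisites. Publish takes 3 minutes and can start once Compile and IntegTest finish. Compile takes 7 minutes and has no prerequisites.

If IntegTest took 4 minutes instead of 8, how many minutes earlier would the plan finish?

Baseline: IntegTest→Package = 8+9 = 17 → 17 minutes.
IntegTest lies on that path, so at 4 minutes the path becomes 13 minutes.
New critical path: Compile→Package = 7+9 = 16 ⇒ 16 minutes.
Change in finish: 16 − 17 = -1 minutes.

1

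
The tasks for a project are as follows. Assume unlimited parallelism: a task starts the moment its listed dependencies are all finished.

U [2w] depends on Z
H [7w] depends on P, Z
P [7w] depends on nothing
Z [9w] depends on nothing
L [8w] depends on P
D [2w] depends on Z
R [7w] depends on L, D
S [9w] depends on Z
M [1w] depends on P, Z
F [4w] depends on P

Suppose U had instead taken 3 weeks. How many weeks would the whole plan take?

Actual critical path: P→L→R = 7+8+7 = 22 ⇒ 22 weeks.
U has 11 weeks of float (longest path through it is 11).
No other chain overtakes it, so the finish is 22 weeks.

22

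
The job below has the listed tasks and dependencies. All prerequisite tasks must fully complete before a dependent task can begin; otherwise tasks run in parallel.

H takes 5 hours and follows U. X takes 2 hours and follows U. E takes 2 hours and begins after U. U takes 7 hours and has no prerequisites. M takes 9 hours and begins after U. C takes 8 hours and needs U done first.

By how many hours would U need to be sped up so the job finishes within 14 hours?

Current finish: 16 hours; target: 14.
U is on every critical path, so each hour cut from U cuts the finish by one (this holds down to a finish of 10).
Need 16 − 14 = 2 hours off U → U becomes 5 hours, finish becomes 14.

2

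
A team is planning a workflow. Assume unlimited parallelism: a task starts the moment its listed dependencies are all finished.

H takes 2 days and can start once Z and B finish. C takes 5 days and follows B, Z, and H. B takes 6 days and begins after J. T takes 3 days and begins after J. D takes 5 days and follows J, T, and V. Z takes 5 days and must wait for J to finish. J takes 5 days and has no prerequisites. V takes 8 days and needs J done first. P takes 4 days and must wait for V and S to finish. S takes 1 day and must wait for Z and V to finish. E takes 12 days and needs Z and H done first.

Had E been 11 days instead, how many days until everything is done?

24

Critical path before the change: J→B→H→E = 5+6+2+12 = 25 giving 25 days.
Since E is critical, the -1 change carries straight to that chain (now 24 days).
That remains the longest chain; total 24 days.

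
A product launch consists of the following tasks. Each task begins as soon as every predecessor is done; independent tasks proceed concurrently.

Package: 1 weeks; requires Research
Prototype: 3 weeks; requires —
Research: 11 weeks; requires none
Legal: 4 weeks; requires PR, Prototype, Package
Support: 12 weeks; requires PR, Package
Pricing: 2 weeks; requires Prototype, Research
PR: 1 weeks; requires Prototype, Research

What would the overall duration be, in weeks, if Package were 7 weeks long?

30

The binding path is Research→Package→Support = 11+1+12 = 24; finish at 24 weeks.
Since Package is critical, the +6 change carries straight to that chain (now 30 weeks).
No other chain overtakes it, so the finish is 30 weeks.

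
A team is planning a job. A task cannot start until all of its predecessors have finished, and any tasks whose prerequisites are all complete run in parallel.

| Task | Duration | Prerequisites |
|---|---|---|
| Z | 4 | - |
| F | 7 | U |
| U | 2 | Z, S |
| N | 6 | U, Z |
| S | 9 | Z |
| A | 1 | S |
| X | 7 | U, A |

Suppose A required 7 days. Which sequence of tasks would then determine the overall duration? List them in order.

The binding path is Z→S→U→F = 4+9+2+7 = 22; finish at 22 days.
A is off the critical path — its longest chain is 21 days, giving 1 of slack.
New critical path: Z→S→A→X = 4+9+7+7 = 27 ⇒ 27 days.

Z, S, A, X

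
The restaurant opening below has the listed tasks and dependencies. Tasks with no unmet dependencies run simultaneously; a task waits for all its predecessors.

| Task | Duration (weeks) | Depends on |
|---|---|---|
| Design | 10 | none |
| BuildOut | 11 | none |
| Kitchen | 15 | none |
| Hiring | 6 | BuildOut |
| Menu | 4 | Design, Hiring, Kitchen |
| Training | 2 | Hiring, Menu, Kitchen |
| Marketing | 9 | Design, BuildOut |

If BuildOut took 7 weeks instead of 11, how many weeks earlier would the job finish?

As given, the longest chain is BuildOut→Hiring→Menu→Training = 11+6+4+2 = 23, so the finish is 23 weeks.
BuildOut lies on that path, so at 7 weeks the path becomes 19 weeks.
Now Kitchen→Menu→Training = 15+4+2 = 21 is longest, so the finish becomes 21 weeks.
Change in finish: 21 − 23 = -2 weeks.

2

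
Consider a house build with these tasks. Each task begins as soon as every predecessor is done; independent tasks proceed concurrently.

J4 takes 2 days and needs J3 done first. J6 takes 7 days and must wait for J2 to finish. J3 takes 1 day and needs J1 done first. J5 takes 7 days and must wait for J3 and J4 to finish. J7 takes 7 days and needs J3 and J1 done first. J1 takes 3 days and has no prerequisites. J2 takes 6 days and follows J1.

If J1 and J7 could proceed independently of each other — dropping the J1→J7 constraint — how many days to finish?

Before: longest chain J1→J2→J6 = 3+6+7 = 16, finish 16.
Dropping J1→J7 doesn't change J7's earliest start (4); another predecessor still binds.
New critical path: J1→J2→J6 = 3+6+7 = 16 ⇒ 16 days.

16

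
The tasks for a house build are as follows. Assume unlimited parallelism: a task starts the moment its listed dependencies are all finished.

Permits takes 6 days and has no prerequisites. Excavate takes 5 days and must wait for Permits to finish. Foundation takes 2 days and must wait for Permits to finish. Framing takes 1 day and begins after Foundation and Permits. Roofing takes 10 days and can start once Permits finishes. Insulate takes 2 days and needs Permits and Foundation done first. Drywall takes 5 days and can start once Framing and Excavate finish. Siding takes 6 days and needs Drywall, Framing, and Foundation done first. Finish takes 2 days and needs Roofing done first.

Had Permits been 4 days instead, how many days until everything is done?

Actual critical path: Permits→Excavate→Drywall→Siding = 6+5+5+6 = 22 ⇒ 22 days.
Permits lies on that path, so at 4 days the path becomes 20 days.
That remains the longest chain; total 20 days.

20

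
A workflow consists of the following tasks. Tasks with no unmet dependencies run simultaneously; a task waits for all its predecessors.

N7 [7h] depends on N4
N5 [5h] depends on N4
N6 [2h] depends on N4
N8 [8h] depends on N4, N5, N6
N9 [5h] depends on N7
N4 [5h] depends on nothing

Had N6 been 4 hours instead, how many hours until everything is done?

18

As given, the longest chain is N4→N5→N8 = 5+5+8 = 18, so the finish is 18 hours.
N6 has 3 hours of float (longest path through it is 15).
No other chain overtakes it, so the finish is 18 hours.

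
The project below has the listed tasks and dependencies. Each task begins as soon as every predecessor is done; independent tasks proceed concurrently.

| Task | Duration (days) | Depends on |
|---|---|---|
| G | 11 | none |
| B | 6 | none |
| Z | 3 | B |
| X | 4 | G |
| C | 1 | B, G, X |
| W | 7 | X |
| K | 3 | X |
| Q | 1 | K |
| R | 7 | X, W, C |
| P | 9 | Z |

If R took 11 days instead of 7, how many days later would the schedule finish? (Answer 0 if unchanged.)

The binding path is G→X→W→R = 11+4+7+7 = 29; finish at 29 days.
R lies on that path, so at 11 days the path becomes 33 days.
That remains the longest chain; total 33 days.
Change in finish: 33 − 29 = +4 days.

4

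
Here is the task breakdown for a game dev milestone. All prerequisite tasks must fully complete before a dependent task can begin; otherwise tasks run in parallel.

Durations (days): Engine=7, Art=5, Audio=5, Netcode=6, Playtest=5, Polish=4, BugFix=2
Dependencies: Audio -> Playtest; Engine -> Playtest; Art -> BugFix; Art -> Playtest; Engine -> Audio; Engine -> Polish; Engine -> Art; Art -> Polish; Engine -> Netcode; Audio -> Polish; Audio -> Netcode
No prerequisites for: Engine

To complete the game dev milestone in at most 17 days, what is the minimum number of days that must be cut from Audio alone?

Current finish: 18 days; target: 17.
Audio is on every critical path, so each day cut from Audio cuts the finish by one (this holds down to a finish of 17).
Need 18 − 17 = 1 day off Audio → Audio becomes 4 days, finish becomes 17.

1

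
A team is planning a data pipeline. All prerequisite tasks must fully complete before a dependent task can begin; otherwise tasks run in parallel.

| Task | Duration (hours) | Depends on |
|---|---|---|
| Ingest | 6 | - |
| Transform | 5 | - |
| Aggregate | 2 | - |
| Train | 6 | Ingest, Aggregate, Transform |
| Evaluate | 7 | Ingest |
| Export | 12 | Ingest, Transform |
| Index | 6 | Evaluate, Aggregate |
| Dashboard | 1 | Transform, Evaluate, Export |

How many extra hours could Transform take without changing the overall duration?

The longest chain is Ingest→Evaluate→Index = 6+7+6 = 19; overall finish 19 hours.
Transform finishes as early as 5 and must finish by 6.
Slack of Transform = 1 − 0 = 1 hour.

1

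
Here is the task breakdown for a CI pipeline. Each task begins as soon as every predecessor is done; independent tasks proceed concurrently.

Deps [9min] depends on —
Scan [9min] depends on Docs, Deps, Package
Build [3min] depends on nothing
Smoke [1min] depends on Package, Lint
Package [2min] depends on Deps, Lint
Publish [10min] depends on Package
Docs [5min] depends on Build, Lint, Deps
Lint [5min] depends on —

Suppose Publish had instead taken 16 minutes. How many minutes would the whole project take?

The binding path is Deps→Docs→Scan = 9+5+9 = 23; finish at 23 minutes.
Publish has 2 minutes of float (longest path through it is 21).
Now Deps→Package→Publish = 9+2+16 = 27 is longest, so the finish becomes 27 minutes.

27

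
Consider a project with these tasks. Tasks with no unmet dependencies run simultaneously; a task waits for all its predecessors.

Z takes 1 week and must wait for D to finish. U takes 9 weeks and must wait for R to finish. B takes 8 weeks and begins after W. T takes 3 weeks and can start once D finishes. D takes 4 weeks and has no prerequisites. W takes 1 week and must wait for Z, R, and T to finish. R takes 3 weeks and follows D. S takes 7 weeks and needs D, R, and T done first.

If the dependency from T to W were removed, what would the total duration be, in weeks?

With the dependency in place, D→R→W→B = 4+3+1+8 = 16 sets the finish at 16 weeks.
Dropping T→W doesn't change W's earliest start (7); another predecessor still binds.
The longest chain is now D→R→W→B = 4+3+1+8 = 16, so the plan takes 16 weeks.

16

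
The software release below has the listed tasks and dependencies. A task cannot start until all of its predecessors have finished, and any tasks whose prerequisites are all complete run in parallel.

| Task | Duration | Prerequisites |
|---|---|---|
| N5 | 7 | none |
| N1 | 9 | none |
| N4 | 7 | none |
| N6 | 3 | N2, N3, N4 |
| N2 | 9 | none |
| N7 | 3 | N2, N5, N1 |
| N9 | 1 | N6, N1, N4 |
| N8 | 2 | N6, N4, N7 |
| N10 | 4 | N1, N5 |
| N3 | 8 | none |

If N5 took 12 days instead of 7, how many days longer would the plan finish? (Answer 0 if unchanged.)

3

Critical path before the change: N1→N7→N8 = 9+3+2 = 14 giving 14 days.
N5 is off the critical path — its longest chain is 12 days, giving 2 of slack.
Now N5→N7→N8 = 12+3+2 = 17 is longest, so the finish becomes 17 days.
Change in finish: 17 − 14 = +3 days.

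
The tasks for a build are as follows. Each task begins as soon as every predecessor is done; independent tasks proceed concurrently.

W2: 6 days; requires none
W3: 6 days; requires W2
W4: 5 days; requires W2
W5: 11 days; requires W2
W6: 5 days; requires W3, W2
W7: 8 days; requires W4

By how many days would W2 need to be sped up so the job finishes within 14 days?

5

Current finish: 19 days; target: 14.
W2 is on every critical path, so each day cut from W2 cuts the finish by one (this holds down to a finish of 14).
Need 19 − 14 = 5 days off W2 → W2 becomes 1 day, finish becomes 14.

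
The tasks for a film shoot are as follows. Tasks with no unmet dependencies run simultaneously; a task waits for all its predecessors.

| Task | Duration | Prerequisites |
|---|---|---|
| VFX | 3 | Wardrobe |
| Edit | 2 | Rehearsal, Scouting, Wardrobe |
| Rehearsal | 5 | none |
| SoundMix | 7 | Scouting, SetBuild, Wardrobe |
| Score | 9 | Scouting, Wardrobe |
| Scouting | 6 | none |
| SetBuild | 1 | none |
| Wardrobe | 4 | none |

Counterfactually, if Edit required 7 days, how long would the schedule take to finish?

15

The binding path is Scouting→Score = 6+9 = 15; finish at 15 days.
The longest path through Edit is only 8 days, so Edit has float 7.
That remains the longest chain; total 15 days.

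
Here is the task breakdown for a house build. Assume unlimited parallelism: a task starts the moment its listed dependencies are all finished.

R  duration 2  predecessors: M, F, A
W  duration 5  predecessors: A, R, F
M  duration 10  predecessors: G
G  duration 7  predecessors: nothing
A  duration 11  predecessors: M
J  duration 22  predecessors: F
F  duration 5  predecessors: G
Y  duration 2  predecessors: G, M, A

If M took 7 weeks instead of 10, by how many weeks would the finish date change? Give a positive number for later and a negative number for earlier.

Critical path before the change: G→M→A→R→W = 7+10+11+2+5 = 35 giving 35 weeks.
M is on the critical path; changing it to 7 makes that path 32 weeks.
Now G→F→J = 7+5+22 = 34 is longest, so the finish becomes 34 weeks.
Change in finish: 34 − 35 = -1 weeks.

-1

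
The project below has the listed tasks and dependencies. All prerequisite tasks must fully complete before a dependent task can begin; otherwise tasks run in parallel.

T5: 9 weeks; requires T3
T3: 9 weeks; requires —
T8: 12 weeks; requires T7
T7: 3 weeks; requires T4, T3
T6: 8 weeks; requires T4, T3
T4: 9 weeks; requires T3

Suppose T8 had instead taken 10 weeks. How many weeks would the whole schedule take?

31

Baseline: T3→T4→T7→T8 = 9+9+3+12 = 33 → 33 weeks.
T8 is on the critical path; changing it to 10 makes that path 31 weeks.
The critical path is still T3→T4→T7→T8; finish is now 31 weeks.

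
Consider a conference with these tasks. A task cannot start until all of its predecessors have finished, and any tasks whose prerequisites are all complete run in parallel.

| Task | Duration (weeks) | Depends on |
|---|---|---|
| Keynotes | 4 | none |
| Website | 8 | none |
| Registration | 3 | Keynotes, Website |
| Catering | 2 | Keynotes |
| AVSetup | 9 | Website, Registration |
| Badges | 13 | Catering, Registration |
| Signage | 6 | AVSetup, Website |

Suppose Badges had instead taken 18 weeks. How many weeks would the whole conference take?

Critical path before the change: Website→Registration→AVSetup→Signage = 8+3+9+6 = 26 giving 26 weeks.
Badges is off the critical path — its longest chain is 24 weeks, giving 2 of slack.
New critical path: Website→Registration→Badges = 8+3+18 = 29 ⇒ 29 weeks.

29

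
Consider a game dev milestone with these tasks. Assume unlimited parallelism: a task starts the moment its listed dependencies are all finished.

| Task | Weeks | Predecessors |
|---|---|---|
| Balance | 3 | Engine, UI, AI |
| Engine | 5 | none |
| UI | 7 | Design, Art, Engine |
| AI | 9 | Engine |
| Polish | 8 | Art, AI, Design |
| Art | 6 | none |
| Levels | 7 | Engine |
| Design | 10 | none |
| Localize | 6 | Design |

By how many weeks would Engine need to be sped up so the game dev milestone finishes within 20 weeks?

Current finish: 22 weeks; target: 20.
Engine is on every critical path, so each week cut from Engine cuts the finish by one (this holds down to a finish of 20).
Need 22 − 20 = 2 weeks off Engine → Engine becomes 3 weeks, finish becomes 20.

2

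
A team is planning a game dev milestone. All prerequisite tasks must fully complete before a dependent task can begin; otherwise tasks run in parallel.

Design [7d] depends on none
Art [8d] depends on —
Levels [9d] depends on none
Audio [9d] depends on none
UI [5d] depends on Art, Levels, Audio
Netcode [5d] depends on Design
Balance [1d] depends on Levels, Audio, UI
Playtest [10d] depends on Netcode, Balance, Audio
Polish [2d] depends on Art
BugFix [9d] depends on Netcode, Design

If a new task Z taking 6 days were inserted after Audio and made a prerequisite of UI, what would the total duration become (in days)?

31

Originally the game dev milestone takes 25 days.
With Z inserted, UI now waits for max(Art, Levels, Audio, Z).
New critical path: Audio→Z→UI→Balance→Playtest = 9+6+5+1+10 = 31 ⇒ 31 days.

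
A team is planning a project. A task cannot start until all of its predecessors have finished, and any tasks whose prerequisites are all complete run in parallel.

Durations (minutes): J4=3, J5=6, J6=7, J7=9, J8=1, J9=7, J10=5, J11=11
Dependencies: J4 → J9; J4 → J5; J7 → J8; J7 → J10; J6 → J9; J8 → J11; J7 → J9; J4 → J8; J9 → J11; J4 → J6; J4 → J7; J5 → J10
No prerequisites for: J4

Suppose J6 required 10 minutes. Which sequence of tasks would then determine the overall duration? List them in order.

J4, J6, J9, J11

Actual critical path: J4→J7→J9→J11 = 3+9+7+11 = 30 ⇒ 30 minutes.
The longest path through J6 is only 28 minutes, so J6 has float 2.
Now J4→J6→J9→J11 = 3+10+7+11 = 31 is longest, so the finish becomes 31 minutes.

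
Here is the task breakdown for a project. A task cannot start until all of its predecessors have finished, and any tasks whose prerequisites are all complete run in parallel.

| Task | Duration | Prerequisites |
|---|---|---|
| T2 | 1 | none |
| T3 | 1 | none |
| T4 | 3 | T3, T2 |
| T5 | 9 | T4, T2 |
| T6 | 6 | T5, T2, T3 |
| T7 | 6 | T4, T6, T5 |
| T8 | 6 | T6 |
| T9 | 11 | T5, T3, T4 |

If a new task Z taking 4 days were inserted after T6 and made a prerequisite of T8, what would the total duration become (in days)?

Originally the project takes 25 days.
With Z inserted, T8 now waits for max(T6, Z).
New critical path: T2→T4→T5→T6→Z→T8 = 1+3+9+6+4+6 = 29 ⇒ 29 days.

29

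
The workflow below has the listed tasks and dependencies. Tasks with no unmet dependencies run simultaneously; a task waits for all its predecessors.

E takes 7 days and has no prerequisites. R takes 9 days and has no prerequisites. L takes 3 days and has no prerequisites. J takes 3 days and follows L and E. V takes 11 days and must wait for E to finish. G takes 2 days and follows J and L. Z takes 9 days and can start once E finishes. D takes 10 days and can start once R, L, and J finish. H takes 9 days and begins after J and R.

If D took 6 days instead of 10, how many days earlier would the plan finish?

As given, the longest chain is E→J→D = 7+3+10 = 20, so the finish is 20 days.
Since D is critical, the -4 change carries straight to that chain (now 16 days).
The binding chain switches to E→J→H = 7+3+9 = 19; finish 19 days.
Change in finish: 19 − 20 = -1 days.

1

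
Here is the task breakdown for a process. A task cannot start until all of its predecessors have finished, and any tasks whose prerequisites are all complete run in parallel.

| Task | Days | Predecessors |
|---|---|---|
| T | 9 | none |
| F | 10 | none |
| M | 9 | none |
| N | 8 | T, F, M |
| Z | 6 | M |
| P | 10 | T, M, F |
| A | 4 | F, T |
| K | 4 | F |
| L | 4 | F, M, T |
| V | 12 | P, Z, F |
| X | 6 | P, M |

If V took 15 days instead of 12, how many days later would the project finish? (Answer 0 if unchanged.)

3

Actual critical path: F→P→V = 10+10+12 = 32 ⇒ 32 days.
V lies on that path, so at 15 days the path becomes 35 days.
The critical path is still F→P→V; finish is now 35 days.
Change in finish: 35 − 32 = +3 days.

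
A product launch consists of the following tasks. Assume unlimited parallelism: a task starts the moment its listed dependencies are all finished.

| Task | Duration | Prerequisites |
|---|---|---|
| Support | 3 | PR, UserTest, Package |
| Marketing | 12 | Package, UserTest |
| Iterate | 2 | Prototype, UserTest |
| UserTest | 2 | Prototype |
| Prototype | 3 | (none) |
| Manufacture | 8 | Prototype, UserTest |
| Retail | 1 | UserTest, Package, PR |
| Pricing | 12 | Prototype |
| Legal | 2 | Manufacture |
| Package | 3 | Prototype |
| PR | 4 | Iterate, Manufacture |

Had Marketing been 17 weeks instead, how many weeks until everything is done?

The binding path is Prototype→UserTest→Manufacture→PR→Support = 3+2+8+4+3 = 20; finish at 20 weeks.
The longest path through Marketing is only 18 weeks, so Marketing has float 2.
New critical path: Prototype→Package→Marketing = 3+3+17 = 23 ⇒ 23 weeks.

23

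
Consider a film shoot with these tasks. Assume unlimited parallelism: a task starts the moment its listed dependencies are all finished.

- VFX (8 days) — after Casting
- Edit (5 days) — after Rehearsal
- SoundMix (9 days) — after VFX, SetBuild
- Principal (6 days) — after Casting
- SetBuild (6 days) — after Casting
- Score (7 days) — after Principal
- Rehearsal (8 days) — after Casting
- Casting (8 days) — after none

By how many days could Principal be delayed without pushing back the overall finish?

4

The longest chain is Casting→VFX→SoundMix = 8+8+9 = 25; overall finish 25 days.
Principal finishes as early as 14 and must finish by 18.
Slack of Principal = 12 − 8 = 4 days.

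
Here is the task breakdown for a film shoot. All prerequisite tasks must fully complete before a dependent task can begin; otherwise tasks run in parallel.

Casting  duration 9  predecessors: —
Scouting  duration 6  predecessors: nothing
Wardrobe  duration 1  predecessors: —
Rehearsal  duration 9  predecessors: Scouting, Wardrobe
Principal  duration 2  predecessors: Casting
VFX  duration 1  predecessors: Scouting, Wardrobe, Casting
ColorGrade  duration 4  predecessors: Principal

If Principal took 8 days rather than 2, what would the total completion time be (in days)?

21

Critical path before the change: Casting→Principal→ColorGrade = 9+2+4 = 15 giving 15 days.
Since Principal is critical, the +6 change carries straight to that chain (now 21 days).
No other chain overtakes it, so the finish is 21 days.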